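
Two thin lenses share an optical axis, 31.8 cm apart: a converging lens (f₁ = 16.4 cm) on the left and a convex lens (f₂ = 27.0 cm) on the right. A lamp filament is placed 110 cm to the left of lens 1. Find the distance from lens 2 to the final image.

23.4 cm

Lens 1: 1/d_i1 = 1/f₁ − 1/d_o1 = 1/(16.4) − 1/(110) = 0.05188, so d_i1 = 19.27 cm.
The intermediate image is 19.27 cm to the right of lens 1, which is 31.8 − (19.27) = 12.53 cm to the left of lens 2, so d_o2 = +12.53 cm.
Lens 2: 1/d_i2 = 1/f₂ − 1/d_o2 = 1/(27.0) − 1/(12.53) = -0.04277, so d_i2 = -23.4 cm.
The final image is virtual, 23.4 cm to the left of lens 2 (overall magnification ≈ -0.33).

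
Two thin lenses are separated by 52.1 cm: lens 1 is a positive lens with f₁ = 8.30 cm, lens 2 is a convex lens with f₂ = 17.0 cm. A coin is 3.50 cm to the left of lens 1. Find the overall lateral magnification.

Lens 1: 1/d_i1 = 1/(8.30) − 1/(3.50) = -0.1652, so d_i1 = -6.052 cm; m₁ = −d_i1/d_o1 = +1.729.
d_o2 = 52.1 − (-6.052) = 58.15 cm.
Lens 2: 1/d_i2 = 1/(17.0) − 1/(58.15) = 0.04163, so d_i2 = 24.02 cm; m₂ = −d_i2/d_o2 = -0.4131.
m = m₁·m₂ = (+1.729)(-0.4131) = -0.714.

m = -0.714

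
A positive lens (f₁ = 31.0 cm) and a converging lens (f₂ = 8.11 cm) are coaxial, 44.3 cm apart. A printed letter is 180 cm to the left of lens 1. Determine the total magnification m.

Lens 1: 1/d_i1 = 1/(31.0) − 1/(180) = 0.02670, so d_i1 = 37.45 cm; m₁ = −d_i1/d_o1 = -0.2081.
d_o2 = 44.3 − (37.45) = 6.850 cm.
Lens 2: 1/d_i2 = 1/(8.11) − 1/(6.850) = -0.02268, so d_i2 = -44.09 cm; m₂ = −d_i2/d_o2 = +6.437.
m = m₁·m₂ = (-0.2081)(+6.437) = -1.34.

m = -1.34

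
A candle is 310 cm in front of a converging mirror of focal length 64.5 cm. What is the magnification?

m = -0.263

1/d_i = 1/f − 1/d_o = 1/(64.50) − 1/(310) = 0.01228, so d_i = 81.45 cm.
m = −d_i/d_o = −(81.45)/(310) = -0.263.
The image is real, inverted and reduced, in front of the mirror.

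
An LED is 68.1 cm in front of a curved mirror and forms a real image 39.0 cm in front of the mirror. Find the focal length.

f = 24.8 cm (concave)

Real image ⇒ d_i = +39.0 cm.
1/f = 1/d_o + 1/d_i = 1/(68.1) + 1/(39.0) = 0.04033, so f = 24.8 cm.
Since f is positive, the curved mirror is concave.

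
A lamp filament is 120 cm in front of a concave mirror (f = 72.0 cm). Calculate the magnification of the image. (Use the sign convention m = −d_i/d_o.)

1/d_i = 1/f − 1/d_o = 1/(72.00) − 1/(120) = 0.005556, so d_i = 180.0 cm.
m = −d_i/d_o = −(180.0)/(120) = -1.50.
The image is real, inverted and enlarged, in front of the mirror.

m = -1.50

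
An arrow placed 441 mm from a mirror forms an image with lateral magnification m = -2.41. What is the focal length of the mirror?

f = 312 mm (concave)

m = −d_i/d_o ⇒ d_i = −m·d_o = −(-2.41)·(441) = 1063 mm.
1/f = 1/d_o + 1/d_i = 1/(441) + 1/(1063) = 0.003208, so f = 312 mm.
Since f is positive, the mirror is concave.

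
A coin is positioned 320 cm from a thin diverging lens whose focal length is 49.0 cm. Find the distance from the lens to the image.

42.5 cm

For a diverging lens, f = -49.0 cm.
Lens equation: 1/v = 1/f − 1/u = 1/(-49.00) − 1/(320) = -0.02041 − 0.003125 = -0.02353, so v = -42.5 cm.
The image is virtual, upright and reduced, on the same side as the object.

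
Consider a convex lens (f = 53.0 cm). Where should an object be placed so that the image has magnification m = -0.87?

114 cm

m = −d_i/d_o ⇒ d_i = −m·d_o.
1/f = 1/d_o + 1/d_i = 1/d_o − 1/(m·d_o) = (1 − 1/m)/d_o, so d_o = f(1 − 1/m) = (53.00)(1 − 1/(-0.87)) = 114 cm.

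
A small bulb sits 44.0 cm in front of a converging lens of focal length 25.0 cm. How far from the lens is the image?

Lens equation: 1/v = 1/f − 1/u = 1/(25.00) − 1/(44.0) = 0.04000 − 0.02273 = 0.01727, so v = 57.9 cm.
The image is real, inverted and enlarged, on the far side of the lens.

57.9 cm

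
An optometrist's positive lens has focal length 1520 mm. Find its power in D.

P = +0.658 D

f = 152 cm = 1.52 m.
P = 1/f = 1/(1.52 m) = +0.658 D.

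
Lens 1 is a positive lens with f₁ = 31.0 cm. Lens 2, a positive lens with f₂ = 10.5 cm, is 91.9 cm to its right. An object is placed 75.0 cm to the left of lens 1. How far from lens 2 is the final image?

14.4 cm

Lens 1: 1/d_i1 = 1/f₁ − 1/d_o1 = 1/(31.0) − 1/(75.0) = 0.01892, so d_i1 = 52.84 cm.
The intermediate image is 52.84 cm to the right of lens 1, which is 91.9 − (52.84) = 39.06 cm to the left of lens 2, so d_o2 = +39.06 cm.
Lens 2: 1/d_i2 = 1/f₂ − 1/d_o2 = 1/(10.5) − 1/(39.06) = 0.06964, so d_i2 = 14.4 cm.
The final image is real, 14.4 cm to the right of lens 2 (overall magnification ≈ 0.26).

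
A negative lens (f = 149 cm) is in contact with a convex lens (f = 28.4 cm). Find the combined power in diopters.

P = +2.85 D

P₁ = 1/f₁ = 1/(-1.49 m) = -0.6711 D; P₂ = 1/f₂ = 1/(0.284 m) = +3.521 D.
For thin lenses in contact, P = P₁ + P₂ = (-0.6711) + (+3.521) = +2.85 D.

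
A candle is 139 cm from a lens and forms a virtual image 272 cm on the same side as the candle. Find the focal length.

Virtual image ⇒ d_i = −272 cm.
1/f = 1/d_o + 1/d_i = 1/(139) + 1/(-272) = 0.003518, so f = 284 cm.
Since f is positive, the lens is converging.

f = 284 cm (converging)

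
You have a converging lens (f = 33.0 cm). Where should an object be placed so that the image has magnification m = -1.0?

66.0 cm

m = −d_i/d_o ⇒ d_i = −m·d_o.
1/f = 1/d_o + 1/d_i = 1/d_o − 1/(m·d_o) = (1 − 1/m)/d_o, so d_o = f(1 − 1/m) = (33.00)(1 − 1/(-1.0)) = 66.0 cm.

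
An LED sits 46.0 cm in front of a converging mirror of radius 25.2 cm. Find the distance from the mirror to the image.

f = R/2 = 25.2/2 = 12.60 cm.
Mirror equation: 1/v = 1/f − 1/u = 1/(12.60) − 1/(46.0) = 0.07937 − 0.02174 = 0.05763, so v = 17.4 cm.
The image is real, inverted and reduced, in front of the mirror.

17.4 cm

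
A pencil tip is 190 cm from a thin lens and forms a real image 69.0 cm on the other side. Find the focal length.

Real image ⇒ d_i = +69.0 cm.
1/f = 1/d_o + 1/d_i = 1/(190) + 1/(69.0) = 0.01976, so f = 50.6 cm.
Since f is positive, the thin lens is converging.

f = 50.6 cm (converging)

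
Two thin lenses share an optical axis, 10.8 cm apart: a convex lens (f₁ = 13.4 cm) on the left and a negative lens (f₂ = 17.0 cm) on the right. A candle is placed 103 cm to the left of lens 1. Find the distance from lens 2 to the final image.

Lens 1: 1/d_i1 = 1/f₁ − 1/d_o1 = 1/(13.4) − 1/(103) = 0.06492, so d_i1 = 15.40 cm.
The intermediate image is 15.40 cm to the right of lens 1, which lies 4.600 cm to the right of lens 2 — a virtual object — so d_o2 = −4.600 cm.
Lens 2 is diverging, so f₂ = −17.0 cm.
Lens 2: 1/d_i2 = 1/f₂ − 1/d_o2 = 1/(-17.0) − 1/(-4.600) = 0.1586, so d_i2 = 6.31 cm.
The final image is real, 6.31 cm to the right of lens 2 (overall magnification ≈ -0.21).

6.31 cm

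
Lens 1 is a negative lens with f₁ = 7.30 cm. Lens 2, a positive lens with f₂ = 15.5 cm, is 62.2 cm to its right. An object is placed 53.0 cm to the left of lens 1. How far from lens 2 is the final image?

Lens 1 is diverging, so f₁ = −7.30 cm.
Lens 1: 1/d_i1 = 1/f₁ − 1/d_o1 = 1/(-7.30) − 1/(53.0) = -0.1559, so d_i1 = -6.416 cm.
The intermediate image is 6.416 cm to the left of lens 1 (virtual), which is 62.2 − (-6.416) = 68.62 cm to the left of lens 2, so d_o2 = +68.62 cm.
Lens 2: 1/d_i2 = 1/f₂ − 1/d_o2 = 1/(15.5) − 1/(68.62) = 0.04994, so d_i2 = 20.0 cm.
The final image is real, 20.0 cm to the right of lens 2 (overall magnification ≈ -0.035).

20.0 cm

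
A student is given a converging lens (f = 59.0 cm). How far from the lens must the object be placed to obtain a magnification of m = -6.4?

68.2 cm

m = −d_i/d_o ⇒ d_i = −m·d_o.
1/f = 1/d_o + 1/d_i = 1/d_o − 1/(m·d_o) = (1 − 1/m)/d_o, so d_o = f(1 − 1/m) = (59.00)(1 − 1/(-6.4)) = 68.2 cm.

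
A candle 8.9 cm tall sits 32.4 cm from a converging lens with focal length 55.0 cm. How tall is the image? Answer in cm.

1/d_i = 1/f − 1/d_o = 1/(55.00) − 1/(32.4) = -0.01268, so d_i = -78.85 cm.
m = −d_i/d_o = +2.434.
|h_i| = |m|·h_o = 2.434 × 8.9 = 21.7 cm. The image is virtual, upright and enlarged, on the same side as the object.

21.7 cm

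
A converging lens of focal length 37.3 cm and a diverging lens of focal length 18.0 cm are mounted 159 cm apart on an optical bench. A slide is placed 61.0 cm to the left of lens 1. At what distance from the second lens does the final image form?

Lens 1: 1/d_i1 = 1/f₁ − 1/d_o1 = 1/(37.3) − 1/(61.0) = 0.01042, so d_i1 = 96.00 cm.
The intermediate image is 96.00 cm to the right of lens 1, which is 159 − (96.00) = 63.00 cm to the left of lens 2, so d_o2 = +63.00 cm.
Lens 2 is diverging, so f₂ = −18.0 cm.
Lens 2: 1/d_i2 = 1/f₂ − 1/d_o2 = 1/(-18.0) − 1/(63.00) = -0.07143, so d_i2 = -14.0 cm.
The final image is virtual, 14.0 cm to the left of lens 2 (overall magnification ≈ -0.35).

14.0 cm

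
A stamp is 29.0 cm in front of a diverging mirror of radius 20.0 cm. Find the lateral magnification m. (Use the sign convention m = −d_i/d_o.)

f = R/2 = 20.0/2 = 10.00 cm; for a diverging mirror, f = -10.00 cm.
1/d_i = 1/f − 1/d_o = 1/(-10.00) − 1/(29.0) = -0.1345, so d_i = -7.436 cm.
m = −d_i/d_o = −(-7.436)/(29.0) = +0.256.
The image is virtual, upright and reduced, behind the mirror.

m = +0.256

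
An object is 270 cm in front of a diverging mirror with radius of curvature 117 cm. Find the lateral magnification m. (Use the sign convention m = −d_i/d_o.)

f = R/2 = 117/2 = 58.50 cm; for a diverging mirror, f = -58.50 cm.
1/d_i = 1/f − 1/d_o = 1/(-58.50) − 1/(270) = -0.02080, so d_i = -48.08 cm.
m = −d_i/d_o = −(-48.08)/(270) = +0.178.
The image is virtual, upright and reduced, behind the mirror.

m = +0.178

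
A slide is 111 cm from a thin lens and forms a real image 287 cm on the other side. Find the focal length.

f = 80.0 cm (converging)

Real image ⇒ d_i = +287 cm.
1/f = 1/d_o + 1/d_i = 1/(111) + 1/(287) = 0.01249, so f = 80.0 cm.
Since f is positive, the thin lens is converging.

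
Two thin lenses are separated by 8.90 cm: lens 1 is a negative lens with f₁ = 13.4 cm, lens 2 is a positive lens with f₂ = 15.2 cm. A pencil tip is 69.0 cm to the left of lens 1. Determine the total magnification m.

m = -0.502

f₁ = −13.4 cm (diverging).
Lens 1: 1/d_i1 = 1/(-13.4) − 1/(69.0) = -0.08912, so d_i1 = -11.22 cm; m₁ = −d_i1/d_o1 = +0.1626.
d_o2 = 8.90 − (-11.22) = 20.12 cm.
Lens 2: 1/d_i2 = 1/(15.2) − 1/(20.12) = 0.01609, so d_i2 = 62.16 cm; m₂ = −d_i2/d_o2 = -3.089.
m = m₁·m₂ = (+0.1626)(-3.089) = -0.502.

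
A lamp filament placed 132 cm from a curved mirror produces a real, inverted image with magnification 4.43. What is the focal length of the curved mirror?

m = −d_i/d_o ⇒ d_i = −m·d_o = −(-4.43)·(132) = 584.8 cm.
1/f = 1/d_o + 1/d_i = 1/(132) + 1/(584.8) = 0.009286, so f = 108 cm.
Since f is positive, the curved mirror is concave.

f = 108 cm (concave)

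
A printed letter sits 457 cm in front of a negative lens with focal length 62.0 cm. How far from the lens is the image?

For a negative lens, f = -62.0 cm.
Lens equation: 1/v = 1/f − 1/u = 1/(-62.00) − 1/(457) = -0.01613 − 0.002188 = -0.01832, so v = -54.6 cm.
The image is virtual, upright and reduced, on the same side as the object.

54.6 cm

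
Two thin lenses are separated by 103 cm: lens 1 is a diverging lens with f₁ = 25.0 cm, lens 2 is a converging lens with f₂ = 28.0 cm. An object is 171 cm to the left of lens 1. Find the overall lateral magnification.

f₁ = −25.0 cm (diverging).
Lens 1: 1/d_i1 = 1/(-25.0) − 1/(171) = -0.04585, so d_i1 = -21.81 cm; m₁ = −d_i1/d_o1 = +0.1275.
d_o2 = 103 − (-21.81) = 124.8 cm.
Lens 2: 1/d_i2 = 1/(28.0) − 1/(124.8) = 0.02770, so d_i2 = 36.10 cm; m₂ = −d_i2/d_o2 = -0.2893.
m = m₁·m₂ = (+0.1275)(-0.2893) = -0.0369.

m = -0.0369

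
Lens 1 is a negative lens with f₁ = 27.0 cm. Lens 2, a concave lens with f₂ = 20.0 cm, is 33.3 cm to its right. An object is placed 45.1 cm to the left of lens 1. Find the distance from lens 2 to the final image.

Lens 1 is diverging, so f₁ = −27.0 cm.
Lens 1: 1/d_i1 = 1/f₁ − 1/d_o1 = 1/(-27.0) − 1/(45.1) = -0.05921, so d_i1 = -16.89 cm.
The intermediate image is 16.89 cm to the left of lens 1 (virtual), which is 33.3 − (-16.89) = 50.19 cm to the left of lens 2, so d_o2 = +50.19 cm.
Lens 2 is diverging, so f₂ = −20.0 cm.
Lens 2: 1/d_i2 = 1/f₂ − 1/d_o2 = 1/(-20.0) − 1/(50.19) = -0.06992, so d_i2 = -14.3 cm.
The final image is virtual, 14.3 cm to the left of lens 2 (overall magnification ≈ 0.11).

14.3 cm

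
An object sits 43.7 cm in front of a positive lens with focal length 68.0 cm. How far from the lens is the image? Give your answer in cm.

122 cm

Thin-lens equation: 1/s_i = 1/f − 1/s_o = 1/(68.00) − 1/(43.7) = 0.01471 − 0.02288 = -0.008177, so s_i = -122 cm.
The image is virtual, upright and enlarged, on the same side as the object.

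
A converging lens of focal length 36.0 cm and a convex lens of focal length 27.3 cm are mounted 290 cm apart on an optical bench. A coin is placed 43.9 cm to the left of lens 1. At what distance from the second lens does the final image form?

Lens 1: 1/d_i1 = 1/f₁ − 1/d_o1 = 1/(36.0) − 1/(43.9) = 0.004999, so d_i1 = 200.1 cm.
The intermediate image is 200.1 cm to the right of lens 1, which is 290 − (200.1) = 89.90 cm to the left of lens 2, so d_o2 = +89.90 cm.
Lens 2: 1/d_i2 = 1/f₂ − 1/d_o2 = 1/(27.3) − 1/(89.90) = 0.02551, so d_i2 = 39.2 cm.
The final image is real, 39.2 cm to the right of lens 2 (overall magnification ≈ 2.0).

39.2 cm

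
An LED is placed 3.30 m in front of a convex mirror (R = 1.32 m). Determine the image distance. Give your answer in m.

f = R/2 = 1.32/2 = 0.6600 m; for a convex mirror, f = -0.6600 m.
Mirror equation: 1/v = 1/f − 1/u = 1/(-0.6600) − 1/(3.30) = -1.515 − 0.3030 = -1.818, so v = -0.550 m.
The image is virtual, upright and reduced, behind the mirror.

0.550 m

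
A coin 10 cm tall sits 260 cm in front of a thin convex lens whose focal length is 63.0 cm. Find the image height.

3.20 cm

1/d_i = 1/f − 1/d_o = 1/(63.00) − 1/(260) = 0.01203, so d_i = 83.15 cm.
m = −d_i/d_o = -0.3198.
|h_i| = |m|·h_o = 0.3198 × 10 = 3.20 cm. The image is real, inverted and reduced, on the far side of the lens.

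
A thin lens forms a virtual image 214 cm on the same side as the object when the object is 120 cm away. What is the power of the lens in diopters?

Virtual image ⇒ d_i = −214 cm.
1/f = 1/d_o + 1/d_i = 1/(120) + 1/(-214) = 0.003660 cm⁻¹.
f = 273.2 cm = 2.732 m, so P = 1/f = +0.366 D.

P = +0.366 D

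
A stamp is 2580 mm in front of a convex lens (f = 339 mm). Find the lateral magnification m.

1/d_i = 1/f − 1/d_o = 1/(339.0) − 1/(2580) = 0.002562, so d_i = 390.3 mm.
m = −d_i/d_o = −(390.3)/(2580) = -0.151.
The image is real, inverted and reduced, on the far side of the lens.

m = -0.151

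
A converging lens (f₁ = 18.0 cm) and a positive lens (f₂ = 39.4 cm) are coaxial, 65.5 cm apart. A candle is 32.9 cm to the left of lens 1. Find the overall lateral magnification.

m = -3.49

Lens 1: 1/d_i1 = 1/(18.0) − 1/(32.9) = 0.02516, so d_i1 = 39.74 cm; m₁ = −d_i1/d_o1 = -1.208.
d_o2 = 65.5 − (39.74) = 25.76 cm.
Lens 2: 1/d_i2 = 1/(39.4) − 1/(25.76) = -0.01344, so d_i2 = -74.41 cm; m₂ = −d_i2/d_o2 = +2.889.
m = m₁·m₂ = (-1.208)(+2.889) = -3.49.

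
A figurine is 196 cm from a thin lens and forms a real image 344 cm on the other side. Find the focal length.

f = 125 cm (converging)

Real image ⇒ d_i = +344 cm.
1/f = 1/d_o + 1/d_i = 1/(196) + 1/(344) = 0.008009, so f = 125 cm.
Since f is positive, the thin lens is converging.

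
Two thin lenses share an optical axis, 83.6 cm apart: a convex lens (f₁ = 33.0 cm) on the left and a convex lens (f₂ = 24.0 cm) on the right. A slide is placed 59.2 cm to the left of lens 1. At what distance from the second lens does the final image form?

14.5 cm

Lens 1: 1/d_i1 = 1/f₁ − 1/d_o1 = 1/(33.0) − 1/(59.2) = 0.01341, so d_i1 = 74.56 cm.
The intermediate image is 74.56 cm to the right of lens 1, which is 83.6 − (74.56) = 9.040 cm to the left of lens 2, so d_o2 = +9.040 cm.
Lens 2: 1/d_i2 = 1/f₂ − 1/d_o2 = 1/(24.0) − 1/(9.040) = -0.06895, so d_i2 = -14.5 cm.
The final image is virtual, 14.5 cm to the left of lens 2 (overall magnification ≈ -2.0).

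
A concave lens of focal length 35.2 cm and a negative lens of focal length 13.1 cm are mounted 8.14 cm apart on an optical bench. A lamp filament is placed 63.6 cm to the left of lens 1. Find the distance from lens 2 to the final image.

9.19 cm

Lens 1 is diverging, so f₁ = −35.2 cm.
Lens 1: 1/d_i1 = 1/f₁ − 1/d_o1 = 1/(-35.2) − 1/(63.6) = -0.04413, so d_i1 = -22.66 cm.
The intermediate image is 22.66 cm to the left of lens 1 (virtual), which is 8.14 − (-22.66) = 30.80 cm to the left of lens 2, so d_o2 = +30.80 cm.
Lens 2 is diverging, so f₂ = −13.1 cm.
Lens 2: 1/d_i2 = 1/f₂ − 1/d_o2 = 1/(-13.1) − 1/(30.80) = -0.1088, so d_i2 = -9.19 cm.
The final image is virtual, 9.19 cm to the left of lens 2 (overall magnification ≈ 0.11).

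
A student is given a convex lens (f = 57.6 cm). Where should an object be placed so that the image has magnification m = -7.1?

65.7 cm

m = −d_i/d_o ⇒ d_i = −m·d_o.
1/f = 1/d_o + 1/d_i = 1/d_o − 1/(m·d_o) = (1 − 1/m)/d_o, so d_o = f(1 − 1/m) = (57.60)(1 − 1/(-7.1)) = 65.7 cm.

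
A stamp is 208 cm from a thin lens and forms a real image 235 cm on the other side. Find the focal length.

f = 110 cm (converging)

Real image ⇒ d_i = +235 cm.
1/f = 1/d_o + 1/d_i = 1/(208) + 1/(235) = 0.009063, so f = 110 cm.
Since f is positive, the thin lens is converging.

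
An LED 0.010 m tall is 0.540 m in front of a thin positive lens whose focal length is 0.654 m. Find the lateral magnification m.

1/d_i = 1/f − 1/d_o = 1/(0.6540) − 1/(0.540) = -0.3228, so d_i = -3.098 m.
m = −d_i/d_o = −(-3.098)/(0.540) = +5.74.
The image is virtual, upright and enlarged, on the same side as the object.

m = +5.74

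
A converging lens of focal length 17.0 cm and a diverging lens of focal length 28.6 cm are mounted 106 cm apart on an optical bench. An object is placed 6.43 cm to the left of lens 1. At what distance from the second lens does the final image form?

Lens 1: 1/d_i1 = 1/f₁ − 1/d_o1 = 1/(17.0) − 1/(6.43) = -0.09670, so d_i1 = -10.34 cm.
The intermediate image is 10.34 cm to the left of lens 1 (virtual), which is 106 − (-10.34) = 116.3 cm to the left of lens 2, so d_o2 = +116.3 cm.
Lens 2 is diverging, so f₂ = −28.6 cm.
Lens 2: 1/d_i2 = 1/f₂ − 1/d_o2 = 1/(-28.6) − 1/(116.3) = -0.04356, so d_i2 = -23.0 cm.
The final image is virtual, 23.0 cm to the left of lens 2 (overall magnification ≈ 0.32).

23.0 cm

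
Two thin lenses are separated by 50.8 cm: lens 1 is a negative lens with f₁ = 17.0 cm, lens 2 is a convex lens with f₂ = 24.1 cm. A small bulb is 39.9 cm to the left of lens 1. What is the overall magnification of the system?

f₁ = −17.0 cm (diverging).
Lens 1: 1/d_i1 = 1/(-17.0) − 1/(39.9) = -0.08389, so d_i1 = -11.92 cm; m₁ = −d_i1/d_o1 = +0.2987.
d_o2 = 50.8 − (-11.92) = 62.72 cm.
Lens 2: 1/d_i2 = 1/(24.1) − 1/(62.72) = 0.02555, so d_i2 = 39.14 cm; m₂ = −d_i2/d_o2 = -0.6240.
m = m₁·m₂ = (+0.2987)(-0.6240) = -0.186.

m = -0.186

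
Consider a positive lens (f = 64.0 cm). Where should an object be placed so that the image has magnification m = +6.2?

m = −d_i/d_o ⇒ d_i = −m·d_o.
1/f = 1/d_o + 1/d_i = 1/d_o − 1/(m·d_o) = (1 − 1/m)/d_o, so d_o = f(1 − 1/m) = (64.00)(1 − 1/(+6.2)) = 53.7 cm.

53.7 cm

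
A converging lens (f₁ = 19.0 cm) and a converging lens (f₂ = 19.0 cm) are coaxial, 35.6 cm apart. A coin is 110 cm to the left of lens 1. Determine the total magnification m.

m = -0.623

Lens 1: 1/d_i1 = 1/(19.0) − 1/(110) = 0.04354, so d_i1 = 22.97 cm; m₁ = −d_i1/d_o1 = -0.2088.
d_o2 = 35.6 − (22.97) = 12.63 cm.
Lens 2: 1/d_i2 = 1/(19.0) − 1/(12.63) = -0.02654, so d_i2 = -37.67 cm; m₂ = −d_i2/d_o2 = +2.983.
m = m₁·m₂ = (-0.2088)(+2.983) = -0.623.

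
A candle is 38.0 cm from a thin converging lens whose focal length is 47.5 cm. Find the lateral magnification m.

m = +5.00

1/d_i = 1/f − 1/d_o = 1/(47.50) − 1/(38.0) = -0.005263, so d_i = -190.0 cm.
m = −d_i/d_o = −(-190.0)/(38.0) = +5.00.
The image is virtual, upright and enlarged, on the same side as the object.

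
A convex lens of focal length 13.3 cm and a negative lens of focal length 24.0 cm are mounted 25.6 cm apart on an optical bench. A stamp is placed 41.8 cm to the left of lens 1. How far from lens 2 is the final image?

4.86 cm

Lens 1: 1/d_i1 = 1/f₁ − 1/d_o1 = 1/(13.3) − 1/(41.8) = 0.05126, so d_i1 = 19.51 cm.
The intermediate image is 19.51 cm to the right of lens 1, which is 25.6 − (19.51) = 6.090 cm to the left of lens 2, so d_o2 = +6.090 cm.
Lens 2 is diverging, so f₂ = −24.0 cm.
Lens 2: 1/d_i2 = 1/f₂ − 1/d_o2 = 1/(-24.0) − 1/(6.090) = -0.2059, so d_i2 = -4.86 cm.
The final image is virtual, 4.86 cm to the left of lens 2 (overall magnification ≈ -0.37).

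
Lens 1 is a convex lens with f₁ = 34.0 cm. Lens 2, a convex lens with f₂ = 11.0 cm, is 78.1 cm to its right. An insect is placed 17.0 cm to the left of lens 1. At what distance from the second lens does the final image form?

12.2 cm

Lens 1: 1/d_i1 = 1/f₁ − 1/d_o1 = 1/(34.0) − 1/(17.0) = -0.02941, so d_i1 = -34.00 cm.
The intermediate image is 34.00 cm to the left of lens 1 (virtual), which is 78.1 − (-34.00) = 112.1 cm to the left of lens 2, so d_o2 = +112.1 cm.
Lens 2: 1/d_i2 = 1/f₂ − 1/d_o2 = 1/(11.0) − 1/(112.1) = 0.08199, so d_i2 = 12.2 cm.
The final image is real, 12.2 cm to the right of lens 2 (overall magnification ≈ -0.22).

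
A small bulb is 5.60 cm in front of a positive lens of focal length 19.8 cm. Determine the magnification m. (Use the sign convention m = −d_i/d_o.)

1/d_i = 1/f − 1/d_o = 1/(19.80) − 1/(5.60) = -0.1281, so d_i = -7.808 cm.
m = −d_i/d_o = −(-7.808)/(5.60) = +1.39.
The image is virtual, upright and enlarged, on the same side as the object.

m = +1.39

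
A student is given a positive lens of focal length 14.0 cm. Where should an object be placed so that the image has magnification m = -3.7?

17.8 cm

m = −d_i/d_o ⇒ d_i = −m·d_o.
1/f = 1/d_o + 1/d_i = 1/d_o − 1/(m·d_o) = (1 − 1/m)/d_o, so d_o = f(1 − 1/m) = (14.00)(1 − 1/(-3.7)) = 17.8 cm.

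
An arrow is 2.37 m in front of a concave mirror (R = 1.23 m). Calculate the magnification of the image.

m = -0.350

f = R/2 = 1.23/2 = 0.6150 m.
1/d_i = 1/f − 1/d_o = 1/(0.6150) − 1/(2.37) = 1.204, so d_i = 0.8305 m.
m = −d_i/d_o = −(0.8305)/(2.37) = -0.350.
The image is real, inverted and reduced, in front of the mirror.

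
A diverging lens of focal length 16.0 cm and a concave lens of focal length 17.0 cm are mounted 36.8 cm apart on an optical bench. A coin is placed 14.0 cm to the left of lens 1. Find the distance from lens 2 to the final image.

12.3 cm

Lens 1 is diverging, so f₁ = −16.0 cm.
Lens 1: 1/d_i1 = 1/f₁ − 1/d_o1 = 1/(-16.0) − 1/(14.0) = -0.1339, so d_i1 = -7.467 cm.
The intermediate image is 7.467 cm to the left of lens 1 (virtual), which is 36.8 − (-7.467) = 44.27 cm to the left of lens 2, so d_o2 = +44.27 cm.
Lens 2 is diverging, so f₂ = −17.0 cm.
Lens 2: 1/d_i2 = 1/f₂ − 1/d_o2 = 1/(-17.0) − 1/(44.27) = -0.08141, so d_i2 = -12.3 cm.
The final image is virtual, 12.3 cm to the left of lens 2 (overall magnification ≈ 0.15).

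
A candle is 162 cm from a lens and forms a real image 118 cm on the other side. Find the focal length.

Real image ⇒ d_i = +118 cm.
1/f = 1/d_o + 1/d_i = 1/(162) + 1/(118) = 0.01465, so f = 68.3 cm.
Since f is positive, the lens is converging.

f = 68.3 cm (converging)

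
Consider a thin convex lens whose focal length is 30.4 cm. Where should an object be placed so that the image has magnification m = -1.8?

47.3 cm

m = −d_i/d_o ⇒ d_i = −m·d_o.
1/f = 1/d_o + 1/d_i = 1/d_o − 1/(m·d_o) = (1 − 1/m)/d_o, so d_o = f(1 − 1/m) = (30.40)(1 − 1/(-1.8)) = 47.3 cm.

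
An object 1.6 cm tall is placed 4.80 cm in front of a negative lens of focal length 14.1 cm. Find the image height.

For a negative lens, f = -14.1 cm.
1/d_i = 1/f − 1/d_o = 1/(-14.10) − 1/(4.80) = -0.2793, so d_i = -3.581 cm.
m = −d_i/d_o = +0.7460.
|h_i| = |m|·h_o = 0.7460 × 1.6 = 1.19 cm. The image is virtual, upright and reduced, on the same side as the object.

1.19 cm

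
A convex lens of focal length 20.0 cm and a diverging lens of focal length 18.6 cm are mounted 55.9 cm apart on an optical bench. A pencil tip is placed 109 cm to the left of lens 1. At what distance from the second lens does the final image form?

Lens 1: 1/d_i1 = 1/f₁ − 1/d_o1 = 1/(20.0) − 1/(109) = 0.04083, so d_i1 = 24.49 cm.
The intermediate image is 24.49 cm to the right of lens 1, which is 55.9 − (24.49) = 31.41 cm to the left of lens 2, so d_o2 = +31.41 cm.
Lens 2 is diverging, so f₂ = −18.6 cm.
Lens 2: 1/d_i2 = 1/f₂ − 1/d_o2 = 1/(-18.6) − 1/(31.41) = -0.08560, so d_i2 = -11.7 cm.
The final image is virtual, 11.7 cm to the left of lens 2 (overall magnification ≈ -0.084).

11.7 cm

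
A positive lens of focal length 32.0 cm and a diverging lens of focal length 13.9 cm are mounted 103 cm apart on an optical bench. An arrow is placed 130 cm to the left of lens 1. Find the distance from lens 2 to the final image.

11.3 cm

Lens 1: 1/d_i1 = 1/f₁ − 1/d_o1 = 1/(32.0) − 1/(130) = 0.02356, so d_i1 = 42.45 cm.
The intermediate image is 42.45 cm to the right of lens 1, which is 103 − (42.45) = 60.55 cm to the left of lens 2, so d_o2 = +60.55 cm.
Lens 2 is diverging, so f₂ = −13.9 cm.
Lens 2: 1/d_i2 = 1/f₂ − 1/d_o2 = 1/(-13.9) − 1/(60.55) = -0.08846, so d_i2 = -11.3 cm.
The final image is virtual, 11.3 cm to the left of lens 2 (overall magnification ≈ -0.061).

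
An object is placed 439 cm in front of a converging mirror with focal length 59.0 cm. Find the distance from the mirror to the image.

Mirror equation: 1/d_i = 1/f − 1/d_o = 1/(59.00) − 1/(439) = 0.01695 − 0.002278 = 0.01467, so d_i = 68.2 cm.
The image is real, inverted and reduced, in front of the mirror.

68.2 cm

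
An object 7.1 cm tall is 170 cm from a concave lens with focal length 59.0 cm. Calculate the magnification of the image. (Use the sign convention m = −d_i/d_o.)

m = +0.258

For a concave lens, f = -59.0 cm.
1/d_i = 1/f − 1/d_o = 1/(-59.00) − 1/(170) = -0.02283, so d_i = -43.80 cm.
m = −d_i/d_o = −(-43.80)/(170) = +0.258.
The image is virtual, upright and reduced, on the same side as the object.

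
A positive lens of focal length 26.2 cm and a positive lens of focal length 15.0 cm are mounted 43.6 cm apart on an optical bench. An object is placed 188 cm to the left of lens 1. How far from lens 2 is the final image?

Lens 1: 1/d_i1 = 1/f₁ − 1/d_o1 = 1/(26.2) − 1/(188) = 0.03285, so d_i1 = 30.44 cm.
The intermediate image is 30.44 cm to the right of lens 1, which is 43.6 − (30.44) = 13.16 cm to the left of lens 2, so d_o2 = +13.16 cm.
Lens 2: 1/d_i2 = 1/f₂ − 1/d_o2 = 1/(15.0) − 1/(13.16) = -0.009321, so d_i2 = -107 cm.
The final image is virtual, 107 cm to the left of lens 2 (overall magnification ≈ -1.3).

107 cm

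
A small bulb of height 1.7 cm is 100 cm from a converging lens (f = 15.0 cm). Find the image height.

1/d_i = 1/f − 1/d_o = 1/(15.00) − 1/(100) = 0.05667, so d_i = 17.65 cm.
m = −d_i/d_o = -0.1765.
|h_i| = |m|·h_o = 0.1765 × 1.7 = 0.300 cm. The image is real, inverted and reduced, on the far side of the lens.

0.300 cm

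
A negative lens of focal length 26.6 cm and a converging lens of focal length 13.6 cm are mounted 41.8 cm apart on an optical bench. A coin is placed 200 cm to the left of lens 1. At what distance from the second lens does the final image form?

Lens 1 is diverging, so f₁ = −26.6 cm.
Lens 1: 1/d_i1 = 1/f₁ − 1/d_o1 = 1/(-26.6) − 1/(200) = -0.04259, so d_i1 = -23.48 cm.
The intermediate image is 23.48 cm to the left of lens 1 (virtual), which is 41.8 − (-23.48) = 65.28 cm to the left of lens 2, so d_o2 = +65.28 cm.
Lens 2: 1/d_i2 = 1/f₂ − 1/d_o2 = 1/(13.6) − 1/(65.28) = 0.05821, so d_i2 = 17.2 cm.
The final image is real, 17.2 cm to the right of lens 2 (overall magnification ≈ -0.031).

17.2 cm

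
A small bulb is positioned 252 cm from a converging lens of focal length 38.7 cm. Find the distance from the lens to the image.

45.7 cm

Thin-lens equation: 1/s_i = 1/f − 1/s_o = 1/(38.70) − 1/(252) = 0.02584 − 0.003968 = 0.02187, so s_i = 45.7 cm.
The image is real, inverted and reduced, on the far side of the lens.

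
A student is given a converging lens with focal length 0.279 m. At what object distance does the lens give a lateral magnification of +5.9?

0.232 m

m = −d_i/d_o ⇒ d_i = −m·d_o.
1/f = 1/d_o + 1/d_i = 1/d_o − 1/(m·d_o) = (1 − 1/m)/d_o, so d_o = f(1 − 1/m) = (0.2790)(1 − 1/(+5.9)) = 0.232 m.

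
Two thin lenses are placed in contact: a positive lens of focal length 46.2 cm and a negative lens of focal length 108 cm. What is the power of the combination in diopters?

P₁ = 1/f₁ = 1/(0.462 m) = +2.165 D; P₂ = 1/f₂ = 1/(-1.08 m) = -0.9259 D.
For thin lenses in contact, P = P₁ + P₂ = (+2.165) + (-0.9259) = +1.24 D.

P = +1.24 D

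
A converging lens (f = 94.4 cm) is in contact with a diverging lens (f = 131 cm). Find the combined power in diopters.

P₁ = 1/f₁ = 1/(0.944 m) = +1.059 D; P₂ = 1/f₂ = 1/(-1.31 m) = -0.7634 D.
For thin lenses in contact, P = P₁ + P₂ = (+1.059) + (-0.7634) = +0.296 D.

P = +0.296 D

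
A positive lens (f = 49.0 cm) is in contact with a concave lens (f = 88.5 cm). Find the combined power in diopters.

P = +0.911 D

P₁ = 1/f₁ = 1/(0.490 m) = +2.041 D; P₂ = 1/f₂ = 1/(-0.885 m) = -1.130 D.
For thin lenses in contact, P = P₁ + P₂ = (+2.041) + (-1.130) = +0.911 D.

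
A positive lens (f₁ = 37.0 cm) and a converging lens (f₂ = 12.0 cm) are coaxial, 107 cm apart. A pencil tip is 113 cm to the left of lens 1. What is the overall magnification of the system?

m = +0.146

Lens 1: 1/d_i1 = 1/(37.0) − 1/(113) = 0.01818, so d_i1 = 55.01 cm; m₁ = −d_i1/d_o1 = -0.4868.
d_o2 = 107 − (55.01) = 51.99 cm.
Lens 2: 1/d_i2 = 1/(12.0) − 1/(51.99) = 0.06410, so d_i2 = 15.60 cm; m₂ = −d_i2/d_o2 = -0.3001.
m = m₁·m₂ = (-0.4868)(-0.3001) = +0.146.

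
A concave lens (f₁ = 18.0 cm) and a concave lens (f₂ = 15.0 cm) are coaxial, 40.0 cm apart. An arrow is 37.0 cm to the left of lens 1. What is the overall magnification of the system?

f₁ = −18.0 cm (diverging).
Lens 1: 1/d_i1 = 1/(-18.0) − 1/(37.0) = -0.08258, so d_i1 = -12.11 cm; m₁ = −d_i1/d_o1 = +0.3273.
d_o2 = 40.0 − (-12.11) = 52.11 cm.
f₂ = −15.0 cm (diverging).
Lens 2: 1/d_i2 = 1/(-15.0) − 1/(52.11) = -0.08586, so d_i2 = -11.65 cm; m₂ = −d_i2/d_o2 = +0.2235.
m = m₁·m₂ = (+0.3273)(+0.2235) = +0.0732.

m = +0.0732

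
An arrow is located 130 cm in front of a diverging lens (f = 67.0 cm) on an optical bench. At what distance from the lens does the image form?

44.2 cm

For a diverging lens, f = -67.0 cm.
Thin-lens equation: 1/d_i = 1/f − 1/d_o = 1/(-67.00) − 1/(130) = -0.01493 − 0.007692 = -0.02262, so d_i = -44.2 cm.
The image is virtual, upright and reduced, on the same side as the object.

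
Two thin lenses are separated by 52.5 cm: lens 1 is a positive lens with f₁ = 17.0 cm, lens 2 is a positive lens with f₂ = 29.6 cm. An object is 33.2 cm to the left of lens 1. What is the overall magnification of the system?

m = -2.60

Lens 1: 1/d_i1 = 1/(17.0) − 1/(33.2) = 0.02870, so d_i1 = 34.84 cm; m₁ = −d_i1/d_o1 = -1.049.
d_o2 = 52.5 − (34.84) = 17.66 cm.
Lens 2: 1/d_i2 = 1/(29.6) − 1/(17.66) = -0.02284, so d_i2 = -43.78 cm; m₂ = −d_i2/d_o2 = +2.479.
m = m₁·m₂ = (-1.049)(+2.479) = -2.60.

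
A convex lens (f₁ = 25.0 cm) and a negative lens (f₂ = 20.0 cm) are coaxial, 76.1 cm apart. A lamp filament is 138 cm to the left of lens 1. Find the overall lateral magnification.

m = -0.0675

Lens 1: 1/d_i1 = 1/(25.0) − 1/(138) = 0.03275, so d_i1 = 30.53 cm; m₁ = −d_i1/d_o1 = -0.2212.
d_o2 = 76.1 − (30.53) = 45.57 cm.
f₂ = −20.0 cm (diverging).
Lens 2: 1/d_i2 = 1/(-20.0) − 1/(45.57) = -0.07194, so d_i2 = -13.90 cm; m₂ = −d_i2/d_o2 = +0.3050.
m = m₁·m₂ = (-0.2212)(+0.3050) = -0.0675.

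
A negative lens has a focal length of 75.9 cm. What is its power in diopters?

P = -1.32 D

For a negative lens, f = −75.9 cm.
f = -75.9 cm = -0.759 m.
P = 1/f = 1/(-0.759 m) = -1.32 D.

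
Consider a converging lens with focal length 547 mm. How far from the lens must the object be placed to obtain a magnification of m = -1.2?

1000 mm

m = −d_i/d_o ⇒ d_i = −m·d_o.
1/f = 1/d_o + 1/d_i = 1/d_o − 1/(m·d_o) = (1 − 1/m)/d_o, so d_o = f(1 − 1/m) = (547.0)(1 − 1/(-1.2)) = 1000 mm.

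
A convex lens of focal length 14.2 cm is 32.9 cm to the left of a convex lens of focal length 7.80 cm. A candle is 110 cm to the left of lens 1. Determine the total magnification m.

m = +0.131

Lens 1: 1/d_i1 = 1/(14.2) − 1/(110) = 0.06133, so d_i1 = 16.30 cm; m₁ = −d_i1/d_o1 = -0.1482.
d_o2 = 32.9 − (16.30) = 16.60 cm.
Lens 2: 1/d_i2 = 1/(7.80) − 1/(16.60) = 0.06796, so d_i2 = 14.71 cm; m₂ = −d_i2/d_o2 = -0.8864.
m = m₁·m₂ = (-0.1482)(-0.8864) = +0.131.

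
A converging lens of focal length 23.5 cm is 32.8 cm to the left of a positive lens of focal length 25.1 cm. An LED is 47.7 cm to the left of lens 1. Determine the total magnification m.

Lens 1: 1/d_i1 = 1/(23.5) − 1/(47.7) = 0.02159, so d_i1 = 46.32 cm; m₁ = −d_i1/d_o1 = -0.9711.
d_o2 = 32.8 − (46.32) = -13.52 cm (virtual object).
Lens 2: 1/d_i2 = 1/(25.1) − 1/(-13.52) = 0.1138, so d_i2 = 8.787 cm; m₂ = −d_i2/d_o2 = +0.6499.
m = m₁·m₂ = (-0.9711)(+0.6499) = -0.631.

m = -0.631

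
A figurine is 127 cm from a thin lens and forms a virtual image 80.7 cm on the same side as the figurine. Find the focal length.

f = -221 cm (diverging)

Virtual image ⇒ d_i = −80.7 cm.
1/f = 1/d_o + 1/d_i = 1/(127) + 1/(-80.7) = -0.004518, so f = -221 cm.
Since f is negative, the thin lens is diverging.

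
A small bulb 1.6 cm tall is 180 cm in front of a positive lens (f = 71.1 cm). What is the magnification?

1/d_i = 1/f − 1/d_o = 1/(71.10) − 1/(180) = 0.008509, so d_i = 117.5 cm.
m = −d_i/d_o = −(117.5)/(180) = -0.653.
The image is real, inverted and reduced, on the far side of the lens.

m = -0.653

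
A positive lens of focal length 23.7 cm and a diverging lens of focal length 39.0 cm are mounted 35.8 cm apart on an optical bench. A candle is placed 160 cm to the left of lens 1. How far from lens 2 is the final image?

Lens 1: 1/d_i1 = 1/f₁ − 1/d_o1 = 1/(23.7) − 1/(160) = 0.03594, so d_i1 = 27.82 cm.
The intermediate image is 27.82 cm to the right of lens 1, which is 35.8 − (27.82) = 7.980 cm to the left of lens 2, so d_o2 = +7.980 cm.
Lens 2 is diverging, so f₂ = −39.0 cm.
Lens 2: 1/d_i2 = 1/f₂ − 1/d_o2 = 1/(-39.0) − 1/(7.980) = -0.1510, so d_i2 = -6.62 cm.
The final image is virtual, 6.62 cm to the left of lens 2 (overall magnification ≈ -0.14).

6.62 cm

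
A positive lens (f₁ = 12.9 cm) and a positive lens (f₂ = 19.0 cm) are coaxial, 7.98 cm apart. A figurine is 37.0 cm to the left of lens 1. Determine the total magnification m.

Lens 1: 1/d_i1 = 1/(12.9) − 1/(37.0) = 0.05049, so d_i1 = 19.80 cm; m₁ = −d_i1/d_o1 = -0.5351.
d_o2 = 7.98 − (19.80) = -11.82 cm (virtual object).
Lens 2: 1/d_i2 = 1/(19.0) − 1/(-11.82) = 0.1372, so d_i2 = 7.287 cm; m₂ = −d_i2/d_o2 = +0.6165.
m = m₁·m₂ = (-0.5351)(+0.6165) = -0.330.

m = -0.330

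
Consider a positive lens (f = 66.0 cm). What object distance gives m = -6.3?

76.5 cm

m = −d_i/d_o ⇒ d_i = −m·d_o.
1/f = 1/d_o + 1/d_i = 1/d_o − 1/(m·d_o) = (1 − 1/m)/d_o, so d_o = f(1 − 1/m) = (66.00)(1 − 1/(-6.3)) = 76.5 cm.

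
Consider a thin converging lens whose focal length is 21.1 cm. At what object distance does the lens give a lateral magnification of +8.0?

m = −d_i/d_o ⇒ d_i = −m·d_o.
1/f = 1/d_o + 1/d_i = 1/d_o − 1/(m·d_o) = (1 − 1/m)/d_o, so d_o = f(1 − 1/m) = (21.10)(1 − 1/(+8.0)) = 18.5 cm.

18.5 cm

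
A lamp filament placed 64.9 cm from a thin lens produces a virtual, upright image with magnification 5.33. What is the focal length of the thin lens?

f = 79.9 cm (converging)

m = −d_i/d_o ⇒ d_i = −m·d_o = −(+5.33)·(64.9) = -345.9 cm.
1/f = 1/d_o + 1/d_i = 1/(64.9) + 1/(-345.9) = 0.01252, so f = 79.9 cm.
Since f is positive, the thin lens is converging.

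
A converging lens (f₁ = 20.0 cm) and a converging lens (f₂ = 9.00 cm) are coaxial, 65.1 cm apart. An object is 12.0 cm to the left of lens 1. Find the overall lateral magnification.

m = -0.261

Lens 1: 1/d_i1 = 1/(20.0) − 1/(12.0) = -0.03333, so d_i1 = -30.00 cm; m₁ = −d_i1/d_o1 = +2.500.
d_o2 = 65.1 − (-30.00) = 95.10 cm.
Lens 2: 1/d_i2 = 1/(9.00) − 1/(95.10) = 0.1006, so d_i2 = 9.941 cm; m₂ = −d_i2/d_o2 = -0.1045.
m = m₁·m₂ = (+2.500)(-0.1045) = -0.261.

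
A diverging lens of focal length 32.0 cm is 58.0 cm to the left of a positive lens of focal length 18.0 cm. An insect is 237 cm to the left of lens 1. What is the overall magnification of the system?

f₁ = −32.0 cm (diverging).
Lens 1: 1/d_i1 = 1/(-32.0) − 1/(237) = -0.03547, so d_i1 = -28.19 cm; m₁ = −d_i1/d_o1 = +0.1189.
d_o2 = 58.0 − (-28.19) = 86.19 cm.
Lens 2: 1/d_i2 = 1/(18.0) − 1/(86.19) = 0.04395, so d_i2 = 22.75 cm; m₂ = −d_i2/d_o2 = -0.2640.
m = m₁·m₂ = (+0.1189)(-0.2640) = -0.0314.

m = -0.0314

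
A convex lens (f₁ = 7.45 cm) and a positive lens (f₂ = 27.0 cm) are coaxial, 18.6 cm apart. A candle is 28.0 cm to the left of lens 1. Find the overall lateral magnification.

m = -0.528

Lens 1: 1/d_i1 = 1/(7.45) − 1/(28.0) = 0.09851, so d_i1 = 10.15 cm; m₁ = −d_i1/d_o1 = -0.3625.
d_o2 = 18.6 − (10.15) = 8.450 cm.
Lens 2: 1/d_i2 = 1/(27.0) − 1/(8.450) = -0.08131, so d_i2 = -12.30 cm; m₂ = −d_i2/d_o2 = +1.456.
m = m₁·m₂ = (-0.3625)(+1.456) = -0.528.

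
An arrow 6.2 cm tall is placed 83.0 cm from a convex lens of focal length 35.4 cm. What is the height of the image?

4.61 cm

1/d_i = 1/f − 1/d_o = 1/(35.40) − 1/(83.0) = 0.01620, so d_i = 61.73 cm.
m = −d_i/d_o = -0.7437.
|h_i| = |m|·h_o = 0.7437 × 6.2 = 4.61 cm. The image is real, inverted and reduced, on the far side of the lens.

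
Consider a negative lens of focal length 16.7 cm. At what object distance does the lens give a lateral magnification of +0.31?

37.2 cm

For a negative lens, f = -16.7 cm.
m = −d_i/d_o ⇒ d_i = −m·d_o.
1/f = 1/d_o + 1/d_i = 1/d_o − 1/(m·d_o) = (1 − 1/m)/d_o, so d_o = f(1 − 1/m) = (-16.70)(1 − 1/(+0.31)) = 37.2 cm.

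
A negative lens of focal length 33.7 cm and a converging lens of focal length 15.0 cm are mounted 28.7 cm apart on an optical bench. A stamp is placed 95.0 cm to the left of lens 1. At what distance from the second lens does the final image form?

20.8 cm

Lens 1 is diverging, so f₁ = −33.7 cm.
Lens 1: 1/d_i1 = 1/f₁ − 1/d_o1 = 1/(-33.7) − 1/(95.0) = -0.04020, so d_i1 = -24.88 cm.
The intermediate image is 24.88 cm to the left of lens 1 (virtual), which is 28.7 − (-24.88) = 53.58 cm to the left of lens 2, so d_o2 = +53.58 cm.
Lens 2: 1/d_i2 = 1/f₂ − 1/d_o2 = 1/(15.0) − 1/(53.58) = 0.04800, so d_i2 = 20.8 cm.
The final image is real, 20.8 cm to the right of lens 2 (overall magnification ≈ -0.10).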